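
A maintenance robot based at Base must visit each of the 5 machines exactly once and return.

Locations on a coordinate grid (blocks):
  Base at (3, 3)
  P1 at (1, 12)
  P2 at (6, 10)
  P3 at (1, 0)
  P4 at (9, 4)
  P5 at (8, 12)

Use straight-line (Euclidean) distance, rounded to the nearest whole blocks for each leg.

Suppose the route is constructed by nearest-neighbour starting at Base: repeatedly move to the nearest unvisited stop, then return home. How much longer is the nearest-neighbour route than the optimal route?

From Base: P3=4, P4=6, P2=8, P1=9, P5=10 → choose P3 (4).
From P3: P4=9, P2=11, P1=12, P5=14 → choose P4 (9).
From P4: P2=7, P5=8, P1=11 → choose P2 (7).
From P2: P5=3, P1=5 → choose P5 (3).
From P5: P1=7 → choose P1 (7).
NN route Base → P3 → P4 → P2 → P5 → P1 → Base costs 39.
Optimal: Base → P1 → P2 → P5 → P4 → P3 → Base costs 38 (by enumerating all 60 distinct tours).
Excess = 39 − 38 = 1.

1 blocks longer than the optimal tour.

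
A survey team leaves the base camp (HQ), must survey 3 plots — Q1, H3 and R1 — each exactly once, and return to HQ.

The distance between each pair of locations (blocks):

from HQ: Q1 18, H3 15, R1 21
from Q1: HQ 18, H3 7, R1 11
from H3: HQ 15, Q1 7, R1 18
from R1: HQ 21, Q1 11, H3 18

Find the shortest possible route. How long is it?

Minimum total distance: 54 blocks.

With 3 stops there are 3!/2 = 3 distinct round trips (a route and its reverse cost the same).
HQ - Q1 - H3 - R1 - HQ: 18+7+18+21 = 64
HQ - Q1 - R1 - H3 - HQ: 18+11+18+15 = 62
HQ - H3 - Q1 - R1 - HQ: 15+7+11+21 = 54
The minimum is 54.
One optimal route: HQ → H3 → Q1 → R1 → HQ (or its reverse).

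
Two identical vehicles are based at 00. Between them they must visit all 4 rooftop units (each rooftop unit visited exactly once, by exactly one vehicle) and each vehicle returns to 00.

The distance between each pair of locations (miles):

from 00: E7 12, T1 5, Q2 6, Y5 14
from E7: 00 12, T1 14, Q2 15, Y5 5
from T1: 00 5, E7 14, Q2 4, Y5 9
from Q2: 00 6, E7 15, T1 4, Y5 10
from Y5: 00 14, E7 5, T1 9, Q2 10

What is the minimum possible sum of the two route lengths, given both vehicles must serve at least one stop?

43 miles — the smallest possible combined total.

Try each way of splitting the stops between the two vehicles (each non-empty) and, for each split, find the best tour for each vehicle:
  {E7} + {T1, Q2, Y5}: 24 + 30 = 54
  {T1} + {E7, Q2, Y5}: 10 + 33 = 43
  {E7, T1} + {Q2, Y5}: 31 + 30 = 61
  {Q2} + {E7, T1, Y5}: 12 + 31 = 43
  {E7, Q2} + {T1, Y5}: 33 + 28 = 61
  {T1, Q2} + {E7, Y5}: 15 + 31 = 46
  … (7 splits in total)
Best: vehicle 1 00 → T1 → 00 = 10; vehicle 2 00 → E7 → Y5 → Q2 → 00 = 33; combined 43.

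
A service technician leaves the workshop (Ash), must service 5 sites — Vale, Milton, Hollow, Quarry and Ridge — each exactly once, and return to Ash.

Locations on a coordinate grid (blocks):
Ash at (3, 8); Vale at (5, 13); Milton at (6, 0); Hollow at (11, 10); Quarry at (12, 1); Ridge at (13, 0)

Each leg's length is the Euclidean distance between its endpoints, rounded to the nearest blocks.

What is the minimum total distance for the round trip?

With 5 stops there are 5!/2 = 60 distinct round trips (a route and its reverse cost the same).
Ash → Vale → Milton → Hollow → Quarry → Ridge → Ash: 5+13+11+9+1+13 = 52
Ash → Vale → Milton → Hollow → Ridge → Quarry → Ash: 5+13+11+10+1+11 = 51
Ash → Vale → Milton → Quarry → Hollow → Ridge → Ash: 5+13+6+9+10+13 = 56
Ash → Vale → Milton → Quarry → Ridge → Hollow → Ash: 5+13+6+1+10+8 = 43
Ash → Vale → Milton → Ridge → Hollow → Quarry → Ash: 5+13+7+10+9+11 = 55
Ash → Vale → Milton → Ridge → Quarry → Hollow → Ash: 5+13+7+1+9+8 = 43
Ash → Vale → Hollow → Milton → Quarry → Ridge → Ash: 5+7+11+6+1+13 = 43
Ash → Vale → Hollow → Milton → Ridge → Quarry → Ash: 5+7+11+7+1+11 = 42
Ash → Vale → Hollow → Quarry → Milton → Ridge → Ash: 5+7+9+6+7+13 = 47
Ash → Vale → Hollow → Quarry → Ridge → Milton → Ash: 5+7+9+1+7+9 = 38
Ash → Vale → Hollow → Ridge → Milton → Quarry → Ash: 5+7+10+7+6+11 = 46
Ash → Vale → Hollow → Ridge → Quarry → Milton → Ash: 5+7+10+1+6+9 = 38
Ash → Vale → Quarry → Milton → Hollow → Ridge → Ash: 5+14+6+11+10+13 = 59
Ash → Vale → Quarry → Milton → Ridge → Hollow → Ash: 5+14+6+7+10+8 = 50
… (46 more)
The minimum is 38.
One optimal route: Ash → Vale → Hollow → Quarry → Ridge → Milton → Ash (or its reverse).

38 blocks — the shortest possible round trip.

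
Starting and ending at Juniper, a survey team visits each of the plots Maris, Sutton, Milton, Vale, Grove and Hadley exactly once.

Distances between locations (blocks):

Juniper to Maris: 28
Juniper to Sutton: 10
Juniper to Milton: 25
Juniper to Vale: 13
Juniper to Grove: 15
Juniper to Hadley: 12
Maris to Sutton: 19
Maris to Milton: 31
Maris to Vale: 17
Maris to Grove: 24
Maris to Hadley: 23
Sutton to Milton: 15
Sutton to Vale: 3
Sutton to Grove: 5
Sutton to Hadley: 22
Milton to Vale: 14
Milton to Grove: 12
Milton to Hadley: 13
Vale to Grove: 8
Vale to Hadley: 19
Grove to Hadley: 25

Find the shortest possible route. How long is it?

Shortest round trip = 90 blocks.

There are 360 distinct closed tours to check (reversals are equivalent).
Juniper - Maris - Sutton - Milton - Vale - Grove - Hadley - Juniper: 28+19+15+14+8+25+12 = 121
Juniper - Maris - Sutton - Milton - Vale - Hadley - Grove - Juniper: 28+19+15+14+19+25+15 = 135
Juniper - Maris - Sutton - Milton - Grove - Vale - Hadley - Juniper: 28+19+15+12+8+19+12 = 113
Juniper - Maris - Sutton - Milton - Grove - Hadley - Vale - Juniper: 28+19+15+12+25+19+13 = 131
Juniper - Maris - Sutton - Milton - Hadley - Vale - Grove - Juniper: 28+19+15+13+19+8+15 = 117
Juniper - Maris - Sutton - Milton - Hadley - Grove - Vale - Juniper: 28+19+15+13+25+8+13 = 121
Juniper - Maris - Sutton - Vale - Milton - Grove - Hadley - Juniper: 28+19+3+14+12+25+12 = 113
Juniper - Maris - Sutton - Vale - Milton - Hadley - Grove - Juniper: 28+19+3+14+13+25+15 = 117
… (352 more)
Juniper - Maris - Vale - Sutton - Grove - Milton - Hadley - Juniper: 28+17+3+5+12+13+12 = 90  ← best
The minimum is 90.
One optimal route: Juniper → Maris → Vale → Sutton → Grove → Milton → Hadley → Juniper (or its reverse).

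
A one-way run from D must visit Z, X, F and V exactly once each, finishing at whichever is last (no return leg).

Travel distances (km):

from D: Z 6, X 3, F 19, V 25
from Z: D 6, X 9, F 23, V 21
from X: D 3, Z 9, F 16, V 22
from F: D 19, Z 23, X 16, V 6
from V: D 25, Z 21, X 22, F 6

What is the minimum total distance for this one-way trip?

There are 4! = 24 possible orderings.
D → Z → X → F → V: 6+9+16+6 = 37
D → Z → X → V → F: 6+9+22+6 = 43
D → Z → F → X → V: 6+23+16+22 = 67
D → Z → F → V → X: 6+23+6+22 = 57
D → Z → V → X → F: 6+21+22+16 = 65
D → Z → V → F → X: 6+21+6+16 = 49
D → X → Z → F → V: 3+9+23+6 = 41
D → X → Z → V → F: 3+9+21+6 = 39
D → X → F → Z → V: 3+16+23+21 = 63
D → X → F → V → Z: 3+16+6+21 = 46
D → X → V → Z → F: 3+22+21+23 = 69
D → X → V → F → Z: 3+22+6+23 = 54
D → F → Z → X → V: 19+23+9+22 = 73
D → F → Z → V → X: 19+23+21+22 = 85
… (10 more)
The minimum is 37.
One shortest path: D → Z → X → F → V.

37 km — the minimum one-way total.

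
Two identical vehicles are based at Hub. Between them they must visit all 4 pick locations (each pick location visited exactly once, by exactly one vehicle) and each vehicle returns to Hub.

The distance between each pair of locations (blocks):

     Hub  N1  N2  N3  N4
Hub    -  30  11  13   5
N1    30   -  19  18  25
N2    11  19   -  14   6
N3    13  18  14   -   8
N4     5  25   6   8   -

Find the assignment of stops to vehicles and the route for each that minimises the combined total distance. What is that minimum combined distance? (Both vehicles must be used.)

There are 2^3 − 1 = 7 ways to divide the 4 stops into two non-empty groups. For each, the best each vehicle can do is its own shortest tour through its group:
  {N1} + {N2, N3, N4}: 60 + 38 = 98
  {N2} + {N1, N3, N4}: 22 + 61 = 83
  {N1, N2} + {N3, N4}: 60 + 26 = 86
  {N3} + {N1, N2, N4}: 26 + 60 = 86
  {N1, N3} + {N2, N4}: 61 + 22 = 83
  {N2, N3} + {N1, N4}: 38 + 60 = 98
  … (7 splits in total)
  {N1, N2, N3} + {N4}: 61 + 10 = 71  ← best
Best: vehicle 1 Hub → N2 → N1 → N3 → Hub = 61; vehicle 2 Hub → N4 → Hub = 10; combined 71.

71 blocks — the smallest possible combined total.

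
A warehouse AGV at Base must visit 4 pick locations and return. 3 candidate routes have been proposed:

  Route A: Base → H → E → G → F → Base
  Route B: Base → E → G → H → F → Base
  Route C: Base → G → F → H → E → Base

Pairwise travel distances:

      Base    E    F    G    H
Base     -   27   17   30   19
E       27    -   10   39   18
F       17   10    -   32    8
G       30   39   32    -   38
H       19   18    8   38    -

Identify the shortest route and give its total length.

Shortest is Route C, total 115.

Route A: 19 + 18 + 39 + 32 + 17 = 125
Route B: 27 + 39 + 38 + 8 + 17 = 129
Route C: 30 + 32 + 8 + 18 + 27 = 115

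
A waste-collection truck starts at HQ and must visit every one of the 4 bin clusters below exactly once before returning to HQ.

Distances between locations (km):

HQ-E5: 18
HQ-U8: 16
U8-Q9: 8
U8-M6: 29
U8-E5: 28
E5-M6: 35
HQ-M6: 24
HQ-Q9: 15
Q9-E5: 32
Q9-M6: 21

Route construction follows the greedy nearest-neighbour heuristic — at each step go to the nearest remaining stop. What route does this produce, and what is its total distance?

Nearest-neighbour total = 110 km; route HQ → Q9 → U8 → E5 → M6 → HQ.

HQ → [Q9:15 / U8:16 / E5:18 / M6:24] → Q9 (15)
Q9 → [U8:8 / M6:21 / E5:32] → U8 (8)
U8 → [E5:28 / M6:29] → E5 (28)
E5 → [M6:35] → M6 (35)
Return M6→HQ: 24.
Total = 15 + 8 + 28 + 35 + 24 = 110.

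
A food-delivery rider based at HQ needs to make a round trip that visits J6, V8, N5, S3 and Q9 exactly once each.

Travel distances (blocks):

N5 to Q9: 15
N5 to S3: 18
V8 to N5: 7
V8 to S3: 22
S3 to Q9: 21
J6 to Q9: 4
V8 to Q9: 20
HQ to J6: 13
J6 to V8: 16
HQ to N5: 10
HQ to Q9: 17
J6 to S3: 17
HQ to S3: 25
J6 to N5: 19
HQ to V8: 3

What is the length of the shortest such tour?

There are 60 distinct closed tours to check (reversals are equivalent).
HQ-J6-V8-N5-S3-Q9-HQ: 13+16+7+18+21+17 = 92
HQ-J6-V8-N5-Q9-S3-HQ: 13+16+7+15+21+25 = 97
HQ-J6-V8-S3-N5-Q9-HQ: 13+16+22+18+15+17 = 101
HQ-J6-V8-S3-Q9-N5-HQ: 13+16+22+21+15+10 = 97
HQ-J6-V8-Q9-N5-S3-HQ: 13+16+20+15+18+25 = 107
HQ-J6-V8-Q9-S3-N5-HQ: 13+16+20+21+18+10 = 98
HQ-J6-N5-V8-S3-Q9-HQ: 13+19+7+22+21+17 = 99
HQ-J6-N5-V8-Q9-S3-HQ: 13+19+7+20+21+25 = 105
HQ-J6-N5-S3-V8-Q9-HQ: 13+19+18+22+20+17 = 109
HQ-J6-N5-S3-Q9-V8-HQ: 13+19+18+21+20+3 = 94
HQ-J6-N5-Q9-V8-S3-HQ: 13+19+15+20+22+25 = 114
HQ-J6-N5-Q9-S3-V8-HQ: 13+19+15+21+22+3 = 93
HQ-J6-S3-V8-N5-Q9-HQ: 13+17+22+7+15+17 = 91
HQ-J6-S3-V8-Q9-N5-HQ: 13+17+22+20+15+10 = 97
… (46 more)
HQ-J6-Q9-S3-N5-V8-HQ: 13+4+21+18+7+3 = 66  ← best
The minimum is 66.
One optimal route: HQ → J6 → Q9 → S3 → N5 → V8 → HQ (or its reverse).

66 blocks — the shortest possible round trip.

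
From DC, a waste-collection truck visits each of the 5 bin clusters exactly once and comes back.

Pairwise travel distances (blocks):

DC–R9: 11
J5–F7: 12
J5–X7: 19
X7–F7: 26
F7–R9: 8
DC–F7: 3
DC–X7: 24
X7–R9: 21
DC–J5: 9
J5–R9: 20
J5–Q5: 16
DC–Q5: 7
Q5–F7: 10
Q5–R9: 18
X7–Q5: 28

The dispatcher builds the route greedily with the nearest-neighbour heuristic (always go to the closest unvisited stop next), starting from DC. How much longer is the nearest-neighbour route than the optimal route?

From DC: F7=3, Q5=7, J5=9, R9=11, X7=24 → choose F7 (3).
From F7: R9=8, Q5=10, J5=12, X7=26 → choose R9 (8).
From R9: Q5=18, J5=20, X7=21 → choose Q5 (18).
From Q5: J5=16, X7=28 → choose J5 (16).
From J5: X7=19 → choose X7 (19).
NN route DC → F7 → R9 → Q5 → J5 → X7 → DC costs 88.
Optimal: DC → J5 → X7 → R9 → F7 → Q5 → DC costs 74 (by enumerating all 60 distinct tours).
Excess = 88 − 74 = 14.

14 blocks longer than the optimal tour.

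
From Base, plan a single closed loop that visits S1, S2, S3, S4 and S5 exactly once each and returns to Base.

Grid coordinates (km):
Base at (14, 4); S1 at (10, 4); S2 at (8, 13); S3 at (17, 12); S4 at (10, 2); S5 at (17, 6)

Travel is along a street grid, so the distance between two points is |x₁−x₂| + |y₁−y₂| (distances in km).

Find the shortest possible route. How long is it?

Shortest round trip = 40 km.

There are 60 distinct closed tours to check (reversals are equivalent).
Base→S1→S2→S3→S4→S5→Base: 4+11+10+17+11+5 = 58
Base→S1→S2→S3→S5→S4→Base: 4+11+10+6+11+6 = 48
Base→S1→S2→S4→S3→S5→Base: 4+11+13+17+6+5 = 56
Base→S1→S2→S4→S5→S3→Base: 4+11+13+11+6+11 = 56
Base→S1→S2→S5→S3→S4→Base: 4+11+16+6+17+6 = 60
Base→S1→S2→S5→S4→S3→Base: 4+11+16+11+17+11 = 70
Base→S1→S3→S2→S4→S5→Base: 4+15+10+13+11+5 = 58
Base→S1→S3→S2→S5→S4→Base: 4+15+10+16+11+6 = 62
Base→S1→S3→S4→S2→S5→Base: 4+15+17+13+16+5 = 70
Base→S1→S3→S4→S5→S2→Base: 4+15+17+11+16+15 = 78
Base→S1→S3→S5→S2→S4→Base: 4+15+6+16+13+6 = 60
Base→S1→S3→S5→S4→S2→Base: 4+15+6+11+13+15 = 64
Base→S1→S4→S2→S3→S5→Base: 4+2+13+10+6+5 = 40
Base→S1→S4→S2→S5→S3→Base: 4+2+13+16+6+11 = 52
… (46 more)
The minimum is 40.
One optimal route: Base → S1 → S4 → S2 → S3 → S5 → Base (or its reverse).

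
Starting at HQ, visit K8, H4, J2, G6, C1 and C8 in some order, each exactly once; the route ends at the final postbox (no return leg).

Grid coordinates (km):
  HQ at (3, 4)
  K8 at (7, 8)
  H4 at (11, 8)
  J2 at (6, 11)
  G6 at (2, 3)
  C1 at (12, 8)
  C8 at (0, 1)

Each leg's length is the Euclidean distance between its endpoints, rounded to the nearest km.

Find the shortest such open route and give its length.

Shortest open route: 24 km.

There are 6! = 720 possible orderings.
HQ → K8 → H4 → J2 → G6 → C1 → C8: 6+4+6+9+11+14 = 50
HQ → K8 → H4 → J2 → G6 → C8 → C1: 6+4+6+9+3+14 = 42
HQ → K8 → H4 → J2 → C1 → G6 → C8: 6+4+6+7+11+3 = 37
HQ → K8 → H4 → J2 → C1 → C8 → G6: 6+4+6+7+14+3 = 40
HQ → K8 → H4 → J2 → C8 → G6 → C1: 6+4+6+12+3+11 = 42
HQ → K8 → H4 → J2 → C8 → C1 → G6: 6+4+6+12+14+11 = 53
HQ → K8 → H4 → G6 → J2 → C1 → C8: 6+4+10+9+7+14 = 50
HQ → K8 → H4 → G6 → J2 → C8 → C1: 6+4+10+9+12+14 = 55
… (712 more)
HQ → G6 → C8 → K8 → J2 → H4 → C1: 1+3+10+3+6+1 = 24  ← best
The minimum is 24.
One shortest path: HQ → G6 → C8 → K8 → J2 → H4 → C1.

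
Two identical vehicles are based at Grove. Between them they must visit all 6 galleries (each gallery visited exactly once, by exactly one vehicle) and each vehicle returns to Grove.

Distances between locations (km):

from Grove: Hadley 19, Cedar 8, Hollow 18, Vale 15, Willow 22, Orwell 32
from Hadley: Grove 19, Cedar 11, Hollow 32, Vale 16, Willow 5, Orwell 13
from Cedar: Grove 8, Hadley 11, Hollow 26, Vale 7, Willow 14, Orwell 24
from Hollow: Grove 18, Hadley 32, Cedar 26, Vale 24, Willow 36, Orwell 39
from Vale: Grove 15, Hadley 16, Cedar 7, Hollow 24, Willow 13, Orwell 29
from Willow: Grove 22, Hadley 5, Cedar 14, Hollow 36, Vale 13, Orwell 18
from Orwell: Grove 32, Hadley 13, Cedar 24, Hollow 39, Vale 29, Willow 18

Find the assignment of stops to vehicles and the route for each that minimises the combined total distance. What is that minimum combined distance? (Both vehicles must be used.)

114 km — the smallest possible combined total.

There are 2^5 − 1 = 31 ways to divide the 6 stops into two non-empty groups. For each, the best each vehicle can do is its own shortest tour through its group:
  {Hadley} + {Cedar, Hollow, Vale, Willow, Orwell}: 38 + 103 = 141
  {Cedar} + {Hadley, Hollow, Vale, Willow, Orwell}: 16 + 103 = 119
  {Hadley, Cedar} + {Hollow, Vale, Willow, Orwell}: 38 + 103 = 141
  {Hollow} + {Hadley, Cedar, Vale, Willow, Orwell}: 36 + 78 = 114
  {Hadley, Hollow} + {Cedar, Vale, Willow, Orwell}: 69 + 78 = 147
  {Cedar, Hollow} + {Hadley, Vale, Willow, Orwell}: 52 + 78 = 130
  … (31 splits in total)
Best: vehicle 1 Grove → Hollow → Grove = 36; vehicle 2 Grove → Hadley → Orwell → Willow → Vale → Cedar → Grove = 78; combined 114.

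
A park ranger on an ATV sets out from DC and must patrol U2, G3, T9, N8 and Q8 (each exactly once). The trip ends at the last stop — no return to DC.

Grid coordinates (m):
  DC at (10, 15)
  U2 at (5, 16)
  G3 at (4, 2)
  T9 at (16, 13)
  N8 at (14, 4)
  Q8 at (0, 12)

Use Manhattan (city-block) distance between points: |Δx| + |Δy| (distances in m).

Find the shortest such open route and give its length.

There are 5! = 120 possible orderings.
DC → U2 → G3 → T9 → N8 → Q8: 6+15+23+11+22 = 77
DC → U2 → G3 → T9 → Q8 → N8: 6+15+23+17+22 = 83
DC → U2 → G3 → N8 → T9 → Q8: 6+15+12+11+17 = 61
DC → U2 → G3 → N8 → Q8 → T9: 6+15+12+22+17 = 72
DC → U2 → G3 → Q8 → T9 → N8: 6+15+14+17+11 = 63
DC → U2 → G3 → Q8 → N8 → T9: 6+15+14+22+11 = 68
DC → U2 → T9 → G3 → N8 → Q8: 6+14+23+12+22 = 77
DC → U2 → T9 → G3 → Q8 → N8: 6+14+23+14+22 = 79
DC → U2 → T9 → N8 → G3 → Q8: 6+14+11+12+14 = 57
DC → U2 → T9 → N8 → Q8 → G3: 6+14+11+22+14 = 67
DC → U2 → T9 → Q8 → G3 → N8: 6+14+17+14+12 = 63
DC → U2 → T9 → Q8 → N8 → G3: 6+14+17+22+12 = 71
DC → U2 → N8 → G3 → T9 → Q8: 6+21+12+23+17 = 79
DC → U2 → N8 → G3 → Q8 → T9: 6+21+12+14+17 = 70
… (106 more)
DC → U2 → Q8 → G3 → N8 → T9: 6+9+14+12+11 = 52  ← best
The minimum is 52.
One shortest path: DC → U2 → Q8 → G3 → N8 → T9.

Minimum one-way distance = 52 m.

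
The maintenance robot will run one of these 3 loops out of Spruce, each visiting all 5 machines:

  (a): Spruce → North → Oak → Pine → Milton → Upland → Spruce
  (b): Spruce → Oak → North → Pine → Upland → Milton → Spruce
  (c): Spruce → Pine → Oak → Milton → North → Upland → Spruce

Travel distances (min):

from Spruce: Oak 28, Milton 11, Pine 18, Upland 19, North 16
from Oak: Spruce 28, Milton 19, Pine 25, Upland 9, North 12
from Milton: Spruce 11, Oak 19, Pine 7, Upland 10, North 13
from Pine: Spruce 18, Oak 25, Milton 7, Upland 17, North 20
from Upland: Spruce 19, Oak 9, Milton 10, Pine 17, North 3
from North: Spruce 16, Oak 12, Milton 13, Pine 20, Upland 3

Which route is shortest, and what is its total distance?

Shortest is (a), total 89 min.

(a): 16 + 12 + 25 + 7 + 10 + 19 = 89
(b): 28 + 12 + 20 + 17 + 10 + 11 = 98
(c): 18 + 25 + 19 + 13 + 3 + 19 = 97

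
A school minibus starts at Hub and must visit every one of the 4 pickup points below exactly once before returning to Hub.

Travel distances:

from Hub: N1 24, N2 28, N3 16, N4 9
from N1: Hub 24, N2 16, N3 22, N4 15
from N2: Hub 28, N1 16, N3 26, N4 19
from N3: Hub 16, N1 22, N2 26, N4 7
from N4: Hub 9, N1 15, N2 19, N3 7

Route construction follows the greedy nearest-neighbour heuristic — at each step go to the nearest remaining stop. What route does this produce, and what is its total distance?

At Hub the remaining stops are N4 9, N3 16, N1 24, N2 28; go to N4.
At N4 the remaining stops are N3 7, N1 15, N2 19; go to N3.
At N3 the remaining stops are N1 22, N2 26; go to N1.
At N1 the remaining stops are N2 16; go to N2.
Return N2→Hub: 28.
Total = 9 + 7 + 22 + 16 + 28 = 82.

82 along Hub → N4 → N3 → N1 → N2 → Hub.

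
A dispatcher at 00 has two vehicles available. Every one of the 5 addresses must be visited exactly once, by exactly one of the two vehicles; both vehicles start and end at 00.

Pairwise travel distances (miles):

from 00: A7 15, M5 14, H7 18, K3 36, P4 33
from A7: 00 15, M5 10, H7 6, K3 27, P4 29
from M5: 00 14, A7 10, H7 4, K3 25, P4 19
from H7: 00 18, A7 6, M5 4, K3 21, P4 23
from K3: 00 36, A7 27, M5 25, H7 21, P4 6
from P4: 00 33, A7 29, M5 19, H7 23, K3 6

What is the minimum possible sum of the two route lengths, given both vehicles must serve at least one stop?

There are 2^4 − 1 = 15 ways to divide the 5 stops into two non-empty groups. For each, the best each vehicle can do is its own shortest tour through its group:
  {A7} + {M5, H7, K3, P4}: 30 + 78 = 108
  {M5} + {A7, H7, K3, P4}: 28 + 81 = 109
  {A7, M5} + {H7, K3, P4}: 39 + 78 = 117
  {H7} + {A7, M5, K3, P4}: 36 + 81 = 117
  {A7, H7} + {M5, K3, P4}: 39 + 75 = 114
  {M5, H7} + {A7, K3, P4}: 36 + 81 = 117
  … (15 splits in total)
Best: vehicle 1 00 → A7 → 00 = 30; vehicle 2 00 → M5 → H7 → K3 → P4 → 00 = 78; combined 108.

108 miles — the smallest possible combined total.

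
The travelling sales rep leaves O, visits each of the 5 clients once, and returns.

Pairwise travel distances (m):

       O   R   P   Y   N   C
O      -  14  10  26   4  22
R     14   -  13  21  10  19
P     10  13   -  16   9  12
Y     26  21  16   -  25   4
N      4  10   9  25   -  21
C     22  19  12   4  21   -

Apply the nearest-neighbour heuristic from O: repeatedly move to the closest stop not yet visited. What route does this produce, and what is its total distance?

64 m along O → N → P → C → Y → R → O.

From O: distances to unvisited — N=4, P=10, R=14, C=22, Y=26. Nearest is N (4).
From N: distances to unvisited — P=9, R=10, C=21, Y=25. Nearest is P (9).
From P: distances to unvisited — C=12, R=13, Y=16. Nearest is C (12).
From C: distances to unvisited — Y=4, R=19. Nearest is Y (4).
From Y: distances to unvisited — R=21. Nearest is R (21).
Return R→O: 14.
Total = 4 + 9 + 12 + 4 + 21 + 14 = 64.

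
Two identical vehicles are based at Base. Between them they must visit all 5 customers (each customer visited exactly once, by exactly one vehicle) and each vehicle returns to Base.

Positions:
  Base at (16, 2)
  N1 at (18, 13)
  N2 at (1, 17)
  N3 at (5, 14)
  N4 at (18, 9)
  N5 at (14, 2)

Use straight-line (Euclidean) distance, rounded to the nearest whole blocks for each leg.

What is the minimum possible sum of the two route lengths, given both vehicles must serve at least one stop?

Minimum combined distance: 53 blocks.

There are 2^4 − 1 = 15 ways to divide the 5 stops into two non-empty groups. For each, the best each vehicle can do is its own shortest tour through its group:
  {N1} + {N2, N3, N4, N5}: 22 + 48 = 70
  {N2} + {N1, N3, N4, N5}: 42 + 41 = 83
  {N1, N2} + {N3, N4, N5}: 49 + 38 = 87
  {N3} + {N1, N2, N4, N5}: 32 + 50 = 82
  {N1, N3} + {N2, N4, N5}: 40 + 48 = 88
  {N2, N3} + {N1, N4, N5}: 42 + 25 = 67
  … (15 splits in total)
  {N1, N2, N3, N4} + {N5}: 49 + 4 = 53  ← best
Best: vehicle 1 Base → N3 → N2 → N1 → N4 → Base = 49; vehicle 2 Base → N5 → Base = 4; combined 53.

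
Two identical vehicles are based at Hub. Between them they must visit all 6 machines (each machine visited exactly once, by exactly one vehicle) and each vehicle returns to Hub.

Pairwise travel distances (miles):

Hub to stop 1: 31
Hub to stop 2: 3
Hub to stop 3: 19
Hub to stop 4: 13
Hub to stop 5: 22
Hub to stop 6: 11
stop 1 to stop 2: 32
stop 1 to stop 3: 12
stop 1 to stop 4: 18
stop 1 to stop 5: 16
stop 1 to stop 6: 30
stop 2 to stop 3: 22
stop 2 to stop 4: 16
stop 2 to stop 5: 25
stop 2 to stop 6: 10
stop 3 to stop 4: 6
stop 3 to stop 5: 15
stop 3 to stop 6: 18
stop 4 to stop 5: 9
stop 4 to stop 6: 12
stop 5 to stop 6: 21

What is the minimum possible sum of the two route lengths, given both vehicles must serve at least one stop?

Check every non-empty split of the stops between the two vehicles; for each half take its own optimal tour:
  {stop 1} + {stop 2, stop 3, stop 4, stop 5, stop 6}: 62 + 68 = 130
  {stop 2} + {stop 1, stop 3, stop 4, stop 5, stop 6}: 6 + 79 = 85
  {stop 1, stop 2} + {stop 3, stop 4, stop 5, stop 6}: 66 + 66 = 132
  {stop 3} + {stop 1, stop 2, stop 4, stop 5, stop 6}: 38 + 81 = 119
  {stop 1, stop 3} + {stop 2, stop 4, stop 5, stop 6}: 62 + 56 = 118
  {stop 2, stop 3} + {stop 1, stop 4, stop 5, stop 6}: 44 + 79 = 123
  … (31 splits in total)
Best: vehicle 1 Hub → stop 2 → Hub = 6; vehicle 2 Hub → stop 3 → stop 1 → stop 5 → stop 4 → stop 6 → Hub = 79; combined 85.

85 miles — the smallest possible combined total.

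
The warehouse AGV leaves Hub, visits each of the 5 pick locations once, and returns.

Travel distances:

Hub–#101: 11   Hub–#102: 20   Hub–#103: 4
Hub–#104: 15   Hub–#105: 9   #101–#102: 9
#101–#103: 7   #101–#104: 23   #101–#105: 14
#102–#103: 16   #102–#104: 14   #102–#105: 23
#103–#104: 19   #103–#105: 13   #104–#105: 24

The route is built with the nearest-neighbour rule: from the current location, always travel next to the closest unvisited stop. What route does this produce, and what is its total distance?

Nearest-neighbour total = 67; route Hub → #103 → #101 → #102 → #104 → #105 → Hub.

At Hub the remaining stops are #103 4, #105 9, #101 11, #104 15, #102 20; go to #103.
At #103 the remaining stops are #101 7, #105 13, #102 16, #104 19; go to #101.
At #101 the remaining stops are #102 9, #105 14, #104 23; go to #102.
At #102 the remaining stops are #104 14, #105 23; go to #104.
At #104 the remaining stops are #105 24; go to #105.
Return #105→Hub: 9.
Total = 4 + 7 + 9 + 14 + 24 + 9 = 67.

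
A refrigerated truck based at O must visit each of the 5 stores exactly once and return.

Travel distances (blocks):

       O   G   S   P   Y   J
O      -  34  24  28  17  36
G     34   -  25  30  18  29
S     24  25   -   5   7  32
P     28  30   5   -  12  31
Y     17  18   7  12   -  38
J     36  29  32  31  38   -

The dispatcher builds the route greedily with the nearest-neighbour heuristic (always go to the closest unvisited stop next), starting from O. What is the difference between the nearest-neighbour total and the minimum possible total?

1 blocks longer than the optimal tour.

O: Y=17, S=24, P=28, G=34, J=36 ⇒ Y
Y: S=7, P=12, G=18, J=38 ⇒ S
S: P=5, G=25, J=32 ⇒ P
P: G=30, J=31 ⇒ G
G: J=29 ⇒ J
NN route O → Y → S → P → G → J → O costs 124.
Optimal: O → G → J → P → S → Y → O costs 123 (by enumerating all 60 distinct tours).
Excess = 124 − 123 = 1.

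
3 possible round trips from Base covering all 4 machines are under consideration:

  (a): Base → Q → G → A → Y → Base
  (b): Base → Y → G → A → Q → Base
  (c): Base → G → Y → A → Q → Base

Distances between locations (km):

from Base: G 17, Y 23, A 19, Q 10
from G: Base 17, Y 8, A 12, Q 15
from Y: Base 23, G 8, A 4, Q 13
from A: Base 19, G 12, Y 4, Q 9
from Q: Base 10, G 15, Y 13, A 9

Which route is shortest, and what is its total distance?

Shortest is (c), total 48 km.

(a): 10 + 15 + 12 + 4 + 23 = 64
(b): 23 + 8 + 12 + 9 + 10 = 62
(c): 17 + 8 + 4 + 9 + 10 = 48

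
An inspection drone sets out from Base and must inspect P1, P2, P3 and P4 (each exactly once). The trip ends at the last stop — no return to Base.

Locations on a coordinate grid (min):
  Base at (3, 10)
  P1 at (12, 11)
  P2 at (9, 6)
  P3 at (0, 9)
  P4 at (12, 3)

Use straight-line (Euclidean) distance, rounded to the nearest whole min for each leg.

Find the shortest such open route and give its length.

There are 4! = 24 possible orderings.
Base→P1→P2→P3→P4: 9+6+9+13 = 37
Base→P1→P2→P4→P3: 9+6+4+13 = 32
Base→P1→P3→P2→P4: 9+12+9+4 = 34
Base→P1→P3→P4→P2: 9+12+13+4 = 38
Base→P1→P4→P2→P3: 9+8+4+9 = 30
Base→P1→P4→P3→P2: 9+8+13+9 = 39
Base→P2→P1→P3→P4: 7+6+12+13 = 38
Base→P2→P1→P4→P3: 7+6+8+13 = 34
Base→P2→P3→P1→P4: 7+9+12+8 = 36
Base→P2→P3→P4→P1: 7+9+13+8 = 37
Base→P2→P4→P1→P3: 7+4+8+12 = 31
Base→P2→P4→P3→P1: 7+4+13+12 = 36
Base→P3→P1→P2→P4: 3+12+6+4 = 25
Base→P3→P1→P4→P2: 3+12+8+4 = 27
… (10 more)
Base→P3→P2→P4→P1: 3+9+4+8 = 24  ← best
The minimum is 24.
One shortest path: Base → P3 → P2 → P4 → P1.

Shortest open route: 24 min.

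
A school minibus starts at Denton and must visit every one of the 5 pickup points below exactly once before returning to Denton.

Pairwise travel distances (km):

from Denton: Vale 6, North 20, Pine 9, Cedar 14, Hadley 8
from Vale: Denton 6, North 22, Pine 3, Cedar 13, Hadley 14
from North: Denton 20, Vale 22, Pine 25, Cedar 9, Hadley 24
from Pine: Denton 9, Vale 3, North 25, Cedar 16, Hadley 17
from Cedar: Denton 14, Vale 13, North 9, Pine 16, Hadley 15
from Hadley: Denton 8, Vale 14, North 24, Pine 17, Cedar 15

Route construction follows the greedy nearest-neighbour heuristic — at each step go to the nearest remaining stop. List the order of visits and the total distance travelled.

66 km along Denton → Vale → Pine → Cedar → North → Hadley → Denton.

Denton → [Vale:6 / Hadley:8 / Pine:9 / Cedar:14 / North:20] → Vale (6)
Vale → [Pine:3 / Cedar:13 / Hadley:14 / North:22] → Pine (3)
Pine → [Cedar:16 / Hadley:17 / North:25] → Cedar (16)
Cedar → [North:9 / Hadley:15] → North (9)
North → [Hadley:24] → Hadley (24)
Return Hadley→Denton: 8.
Total = 6 + 3 + 16 + 9 + 24 + 8 = 66.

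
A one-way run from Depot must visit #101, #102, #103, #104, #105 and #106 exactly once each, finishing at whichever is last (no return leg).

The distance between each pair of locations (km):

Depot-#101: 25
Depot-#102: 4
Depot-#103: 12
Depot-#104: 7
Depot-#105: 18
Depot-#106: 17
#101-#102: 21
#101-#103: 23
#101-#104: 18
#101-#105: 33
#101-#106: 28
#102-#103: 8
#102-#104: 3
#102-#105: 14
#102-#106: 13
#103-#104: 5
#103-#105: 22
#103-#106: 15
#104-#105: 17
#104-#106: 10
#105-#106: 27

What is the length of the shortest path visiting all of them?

83 km — the minimum one-way total.

There are 6! = 720 possible orderings.
Depot→#101→#102→#103→#104→#105→#106: 25+21+8+5+17+27 = 103
Depot→#101→#102→#103→#104→#106→#105: 25+21+8+5+10+27 = 96
Depot→#101→#102→#103→#105→#104→#106: 25+21+8+22+17+10 = 103
Depot→#101→#102→#103→#105→#106→#104: 25+21+8+22+27+10 = 113
Depot→#101→#102→#103→#106→#104→#105: 25+21+8+15+10+17 = 96
Depot→#101→#102→#103→#106→#105→#104: 25+21+8+15+27+17 = 113
Depot→#101→#102→#104→#103→#105→#106: 25+21+3+5+22+27 = 103
Depot→#101→#102→#104→#103→#106→#105: 25+21+3+5+15+27 = 96
… (712 more)
Depot→#102→#105→#103→#104→#106→#101: 4+14+22+5+10+28 = 83  ← best
The minimum is 83.
One shortest path: Depot → #102 → #105 → #103 → #104 → #106 → #101.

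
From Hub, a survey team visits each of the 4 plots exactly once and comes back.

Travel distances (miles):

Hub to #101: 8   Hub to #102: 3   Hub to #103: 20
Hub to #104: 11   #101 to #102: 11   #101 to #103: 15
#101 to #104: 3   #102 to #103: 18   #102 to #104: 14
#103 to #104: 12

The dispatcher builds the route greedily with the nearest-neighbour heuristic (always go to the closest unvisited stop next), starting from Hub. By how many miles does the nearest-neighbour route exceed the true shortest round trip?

From Hub: #102=3, #101=8, #104=11, #103=20 → choose #102 (3).
From #102: #101=11, #104=14, #103=18 → choose #101 (11).
From #101: #104=3, #103=15 → choose #104 (3).
From #104: #103=12 → choose #103 (12).
NN route Hub → #102 → #101 → #104 → #103 → Hub costs 49.
Optimal: Hub → #101 → #104 → #103 → #102 → Hub costs 44 (by enumerating all 12 distinct tours).
Excess = 49 − 44 = 5.

The nearest-neighbour route is 5 miles longer than optimal.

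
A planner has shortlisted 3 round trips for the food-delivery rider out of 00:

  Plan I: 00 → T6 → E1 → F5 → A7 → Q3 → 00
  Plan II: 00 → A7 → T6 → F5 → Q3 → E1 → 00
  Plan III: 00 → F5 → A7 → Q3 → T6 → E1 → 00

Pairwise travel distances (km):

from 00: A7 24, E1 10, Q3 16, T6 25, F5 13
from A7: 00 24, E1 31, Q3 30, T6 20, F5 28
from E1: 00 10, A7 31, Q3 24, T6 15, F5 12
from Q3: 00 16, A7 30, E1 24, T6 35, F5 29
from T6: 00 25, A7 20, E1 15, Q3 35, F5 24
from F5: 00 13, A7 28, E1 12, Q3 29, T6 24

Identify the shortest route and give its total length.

Plan I: 25 + 15 + 12 + 28 + 30 + 16 = 126
Plan II: 24 + 20 + 24 + 29 + 24 + 10 = 131
Plan III: 13 + 28 + 30 + 35 + 15 + 10 = 131

126 km — Plan I is the shortest.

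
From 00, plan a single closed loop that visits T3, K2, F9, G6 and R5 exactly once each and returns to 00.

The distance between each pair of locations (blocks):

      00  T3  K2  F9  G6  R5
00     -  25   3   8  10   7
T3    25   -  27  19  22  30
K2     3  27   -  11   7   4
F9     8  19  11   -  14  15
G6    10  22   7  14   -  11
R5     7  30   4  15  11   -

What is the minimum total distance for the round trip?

There are 60 distinct closed tours to check (reversals are equivalent).
00 - T3 - K2 - F9 - G6 - R5 - 00: 25+27+11+14+11+7 = 95
00 - T3 - K2 - F9 - R5 - G6 - 00: 25+27+11+15+11+10 = 99
00 - T3 - K2 - G6 - F9 - R5 - 00: 25+27+7+14+15+7 = 95
00 - T3 - K2 - G6 - R5 - F9 - 00: 25+27+7+11+15+8 = 93
00 - T3 - K2 - R5 - F9 - G6 - 00: 25+27+4+15+14+10 = 95
00 - T3 - K2 - R5 - G6 - F9 - 00: 25+27+4+11+14+8 = 89
00 - T3 - F9 - K2 - G6 - R5 - 00: 25+19+11+7+11+7 = 80
00 - T3 - F9 - K2 - R5 - G6 - 00: 25+19+11+4+11+10 = 80
00 - T3 - F9 - G6 - K2 - R5 - 00: 25+19+14+7+4+7 = 76
00 - T3 - F9 - G6 - R5 - K2 - 00: 25+19+14+11+4+3 = 76
00 - T3 - F9 - R5 - K2 - G6 - 00: 25+19+15+4+7+10 = 80
00 - T3 - F9 - R5 - G6 - K2 - 00: 25+19+15+11+7+3 = 80
00 - T3 - G6 - K2 - F9 - R5 - 00: 25+22+7+11+15+7 = 87
00 - T3 - G6 - K2 - R5 - F9 - 00: 25+22+7+4+15+8 = 81
… (46 more)
00 - K2 - R5 - G6 - T3 - F9 - 00: 3+4+11+22+19+8 = 67  ← best
The minimum is 67.
One optimal route: 00 → K2 → R5 → G6 → T3 → F9 → 00 (or its reverse).

Shortest round trip = 67 blocks.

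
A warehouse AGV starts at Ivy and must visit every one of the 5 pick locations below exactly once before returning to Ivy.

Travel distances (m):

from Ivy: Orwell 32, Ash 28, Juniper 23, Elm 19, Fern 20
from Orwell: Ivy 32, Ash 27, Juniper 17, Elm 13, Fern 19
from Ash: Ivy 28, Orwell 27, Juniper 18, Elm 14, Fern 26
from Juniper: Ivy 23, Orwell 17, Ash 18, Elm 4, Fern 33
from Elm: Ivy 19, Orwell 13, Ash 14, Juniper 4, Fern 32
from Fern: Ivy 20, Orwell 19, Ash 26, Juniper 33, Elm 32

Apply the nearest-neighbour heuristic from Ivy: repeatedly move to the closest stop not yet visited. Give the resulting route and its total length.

Ivy → [Elm:19 / Fern:20 / Juniper:23 / Ash:28 / Orwell:32] → Elm (19)
Elm → [Juniper:4 / Orwell:13 / Ash:14 / Fern:32] → Juniper (4)
Juniper → [Orwell:17 / Ash:18 / Fern:33] → Orwell (17)
Orwell → [Fern:19 / Ash:27] → Fern (19)
Fern → [Ash:26] → Ash (26)
Return Ash→Ivy: 28.
Total = 19 + 4 + 17 + 19 + 26 + 28 = 113.

Nearest-neighbour total = 113 m; route Ivy → Elm → Juniper → Orwell → Fern → Ash → Ivy.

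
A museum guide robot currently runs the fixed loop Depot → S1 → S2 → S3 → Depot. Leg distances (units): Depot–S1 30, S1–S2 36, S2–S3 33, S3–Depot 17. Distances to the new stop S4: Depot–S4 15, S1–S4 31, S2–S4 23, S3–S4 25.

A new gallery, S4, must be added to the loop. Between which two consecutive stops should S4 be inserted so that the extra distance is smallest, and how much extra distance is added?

+15 — insert S4 between S2 and S3.

Insertion cost between consecutive stops i–j is d(i,S4) + d(S4,j) − d(i,j):
  between Depot and S1: 15 + 31 − 30 = 16
  between S1 and S2: 31 + 23 − 36 = 18
  between S2 and S3: 23 + 25 − 33 = 15
  between S3 and Depot: 25 + 15 − 17 = 23
Cheapest insertion is between S2 and S3, adding 15.
New total = 116 + 15 = 131.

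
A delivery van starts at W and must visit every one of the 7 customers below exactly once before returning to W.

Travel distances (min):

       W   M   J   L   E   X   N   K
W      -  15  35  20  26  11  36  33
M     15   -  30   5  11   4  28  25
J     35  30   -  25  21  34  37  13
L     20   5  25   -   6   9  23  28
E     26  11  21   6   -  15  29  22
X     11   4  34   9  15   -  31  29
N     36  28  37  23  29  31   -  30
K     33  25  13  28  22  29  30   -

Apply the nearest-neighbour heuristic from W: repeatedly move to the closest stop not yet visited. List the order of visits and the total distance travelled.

At W the remaining stops are X 11, M 15, L 20, E 26, K 33, J 35, N 36; go to X.
At X the remaining stops are M 4, L 9, E 15, K 29, N 31, J 34; go to M.
At M the remaining stops are L 5, E 11, K 25, N 28, J 30; go to L.
At L the remaining stops are E 6, N 23, J 25, K 28; go to E.
At E the remaining stops are J 21, K 22, N 29; go to J.
At J the remaining stops are K 13, N 37; go to K.
At K the remaining stops are N 30; go to N.
Return N→W: 36.
Total = 11 + 4 + 5 + 6 + 21 + 13 + 30 + 36 = 126.

Nearest-neighbour total = 126 min; route W → X → M → L → E → J → K → N → W.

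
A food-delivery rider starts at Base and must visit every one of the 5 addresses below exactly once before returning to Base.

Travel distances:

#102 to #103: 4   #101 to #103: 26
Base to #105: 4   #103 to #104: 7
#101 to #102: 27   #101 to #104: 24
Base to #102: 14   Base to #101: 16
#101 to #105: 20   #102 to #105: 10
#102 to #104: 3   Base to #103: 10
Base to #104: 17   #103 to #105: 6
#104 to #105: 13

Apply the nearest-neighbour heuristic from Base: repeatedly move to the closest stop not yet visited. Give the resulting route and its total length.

From Base: distances to unvisited — #105=4, #103=10, #102=14, #101=16, #104=17. Nearest is #105 (4).
From #105: distances to unvisited — #103=6, #102=10, #104=13, #101=20. Nearest is #103 (6).
From #103: distances to unvisited — #102=4, #104=7, #101=26. Nearest is #102 (4).
From #102: distances to unvisited — #104=3, #101=27. Nearest is #104 (3).
From #104: distances to unvisited — #101=24. Nearest is #101 (24).
Return #101→Base: 16.
Total = 4 + 6 + 4 + 3 + 24 + 16 = 57.

Total distance 57 via the nearest-neighbour route Base → #105 → #103 → #102 → #104 → #101 → Base.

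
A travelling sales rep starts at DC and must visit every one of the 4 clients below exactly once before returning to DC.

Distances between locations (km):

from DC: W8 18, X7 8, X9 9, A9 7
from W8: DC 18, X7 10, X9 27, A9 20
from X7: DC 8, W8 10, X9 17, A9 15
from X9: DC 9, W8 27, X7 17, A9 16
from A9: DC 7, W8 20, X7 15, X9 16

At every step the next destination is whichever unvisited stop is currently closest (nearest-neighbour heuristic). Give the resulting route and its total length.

From DC: distances to unvisited — A9=7, X7=8, X9=9, W8=18. Nearest is A9 (7).
From A9: distances to unvisited — X7=15, X9=16, W8=20. Nearest is X7 (15).
From X7: distances to unvisited — W8=10, X9=17. Nearest is W8 (10).
From W8: distances to unvisited — X9=27. Nearest is X9 (27).
Return X9→DC: 9.
Total = 7 + 15 + 10 + 27 + 9 = 68.

Nearest-neighbour total = 68 km; route DC → A9 → X7 → W8 → X9 → DC.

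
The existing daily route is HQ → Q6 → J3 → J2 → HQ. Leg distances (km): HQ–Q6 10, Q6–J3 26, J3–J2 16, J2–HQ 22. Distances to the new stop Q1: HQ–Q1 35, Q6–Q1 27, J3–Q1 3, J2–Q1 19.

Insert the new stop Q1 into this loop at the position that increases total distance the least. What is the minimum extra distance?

Insertion cost between consecutive stops i–j is d(i,Q1) + d(Q1,j) − d(i,j):
  between HQ and Q6: 35 + 27 − 10 = 52
  between Q6 and J3: 27 + 3 − 26 = 4
  between J3 and J2: 3 + 19 − 16 = 6
  between J2 and HQ: 19 + 35 − 22 = 32
Cheapest insertion is between Q6 and J3, adding 4.
New total = 74 + 4 = 78.

Minimum extra distance: 4 km, inserting Q1 between Q6 and J3.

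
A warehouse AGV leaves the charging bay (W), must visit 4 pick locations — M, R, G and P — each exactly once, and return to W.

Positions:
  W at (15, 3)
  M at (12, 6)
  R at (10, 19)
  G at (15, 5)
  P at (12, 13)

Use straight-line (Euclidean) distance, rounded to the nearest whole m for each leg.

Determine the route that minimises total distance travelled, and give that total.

Minimum total distance: 34 m.

There are 12 distinct closed tours to check (reversals are equivalent).
W → M → R → G → P → W: 4+13+15+9+10 = 51
W → M → R → P → G → W: 4+13+6+9+2 = 34
W → M → G → R → P → W: 4+3+15+6+10 = 38
W → M → G → P → R → W: 4+3+9+6+17 = 39
W → M → P → R → G → W: 4+7+6+15+2 = 34
W → M → P → G → R → W: 4+7+9+15+17 = 52
W → R → M → G → P → W: 17+13+3+9+10 = 52
W → R → M → P → G → W: 17+13+7+9+2 = 48
W → R → G → M → P → W: 17+15+3+7+10 = 52
W → R → P → M → G → W: 17+6+7+3+2 = 35
W → G → M → R → P → W: 2+3+13+6+10 = 34
W → G → R → M → P → W: 2+15+13+7+10 = 47
The minimum is 34.
One optimal route: W → M → R → P → G → W (or its reverse).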